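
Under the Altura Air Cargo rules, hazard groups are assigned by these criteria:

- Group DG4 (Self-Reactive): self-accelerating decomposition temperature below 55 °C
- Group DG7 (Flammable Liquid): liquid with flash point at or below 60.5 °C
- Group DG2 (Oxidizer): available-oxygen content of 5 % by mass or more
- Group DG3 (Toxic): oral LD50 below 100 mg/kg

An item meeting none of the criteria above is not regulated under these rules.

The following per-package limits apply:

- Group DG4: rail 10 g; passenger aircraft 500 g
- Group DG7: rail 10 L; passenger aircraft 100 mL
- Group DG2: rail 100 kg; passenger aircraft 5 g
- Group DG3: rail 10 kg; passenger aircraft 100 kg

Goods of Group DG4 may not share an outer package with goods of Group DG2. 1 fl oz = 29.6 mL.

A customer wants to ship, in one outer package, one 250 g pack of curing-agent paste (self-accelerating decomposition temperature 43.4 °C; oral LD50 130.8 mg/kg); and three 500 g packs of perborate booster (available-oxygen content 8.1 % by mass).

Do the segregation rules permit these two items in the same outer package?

Curing-agent paste: self-accelerating decomposition temperature 43.4 °C < 55 °C → Group DG4 (Self-Reactive).
The perborate booster has available-oxygen content 8.1 % by mass, which is ≥ 5 % by mass, so it is Group DG2 (Oxidizer).
Group DG4 and Group DG2 may not share an outer package.

No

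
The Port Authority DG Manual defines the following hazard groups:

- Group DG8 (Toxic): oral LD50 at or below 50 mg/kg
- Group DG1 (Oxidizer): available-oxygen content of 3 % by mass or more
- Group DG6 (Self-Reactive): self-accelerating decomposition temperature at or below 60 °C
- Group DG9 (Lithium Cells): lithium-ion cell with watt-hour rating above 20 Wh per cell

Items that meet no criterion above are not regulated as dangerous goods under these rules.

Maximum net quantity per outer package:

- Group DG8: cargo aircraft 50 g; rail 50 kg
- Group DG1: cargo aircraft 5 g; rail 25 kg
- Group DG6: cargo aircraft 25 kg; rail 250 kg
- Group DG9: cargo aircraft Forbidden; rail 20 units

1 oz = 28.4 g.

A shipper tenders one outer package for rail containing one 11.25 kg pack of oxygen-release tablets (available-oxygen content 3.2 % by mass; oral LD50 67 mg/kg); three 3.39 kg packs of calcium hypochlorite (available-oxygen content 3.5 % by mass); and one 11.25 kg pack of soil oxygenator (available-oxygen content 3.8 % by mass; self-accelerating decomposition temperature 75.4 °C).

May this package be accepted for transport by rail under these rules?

No

Available-oxygen content 3.2 % by mass meets the Group DG1 criterion (Oxidizer), so the oxygen-release tablets are Group DG1.
With available-oxygen content 3.5 % by mass (≥ 3 % by mass), the calcium hypochlorite falls in Group DG1.
The soil oxygenator has available-oxygen content 3.8 % by mass, which is ≥ 3 % by mass, so it is Group DG1 (Oxidizer).
Group DG1 net quantity: 11.25 kg + (three 3.39 kg packs = 10.17 kg) + 11.25 kg = 32.67 kg.
32.67 kg exceeds the rail limit of 25 kg for Group DG1.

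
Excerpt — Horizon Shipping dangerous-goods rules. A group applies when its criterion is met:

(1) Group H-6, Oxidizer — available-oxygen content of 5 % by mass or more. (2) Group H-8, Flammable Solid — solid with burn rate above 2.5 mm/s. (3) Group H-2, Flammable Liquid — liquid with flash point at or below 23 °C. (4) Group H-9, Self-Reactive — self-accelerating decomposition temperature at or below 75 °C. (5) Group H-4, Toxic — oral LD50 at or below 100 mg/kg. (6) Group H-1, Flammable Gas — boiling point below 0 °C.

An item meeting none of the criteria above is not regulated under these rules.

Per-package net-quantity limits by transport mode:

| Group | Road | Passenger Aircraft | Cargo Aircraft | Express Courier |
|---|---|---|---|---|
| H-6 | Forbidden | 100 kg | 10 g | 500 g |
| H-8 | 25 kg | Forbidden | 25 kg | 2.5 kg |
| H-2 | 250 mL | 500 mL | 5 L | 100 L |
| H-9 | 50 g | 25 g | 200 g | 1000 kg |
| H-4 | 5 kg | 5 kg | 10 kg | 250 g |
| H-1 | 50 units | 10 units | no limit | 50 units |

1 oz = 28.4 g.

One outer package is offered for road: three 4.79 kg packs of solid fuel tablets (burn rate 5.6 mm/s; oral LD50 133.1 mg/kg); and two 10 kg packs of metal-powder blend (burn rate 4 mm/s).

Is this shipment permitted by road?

With burn rate 5.6 mm/s (> 2.5 mm/s), the solid fuel tablets fall in Group H-8.
Metal-powder blend: burn rate 4 mm/s > 2.5 mm/s → Group H-8 (Flammable Solid).
Total Group H-8: (three 4.79 kg packs = 14.37 kg) + (two 10 kg packs = 20 kg) = 34.37 kg.
34.37 kg exceeds the road limit of 25 kg for Group H-8.

No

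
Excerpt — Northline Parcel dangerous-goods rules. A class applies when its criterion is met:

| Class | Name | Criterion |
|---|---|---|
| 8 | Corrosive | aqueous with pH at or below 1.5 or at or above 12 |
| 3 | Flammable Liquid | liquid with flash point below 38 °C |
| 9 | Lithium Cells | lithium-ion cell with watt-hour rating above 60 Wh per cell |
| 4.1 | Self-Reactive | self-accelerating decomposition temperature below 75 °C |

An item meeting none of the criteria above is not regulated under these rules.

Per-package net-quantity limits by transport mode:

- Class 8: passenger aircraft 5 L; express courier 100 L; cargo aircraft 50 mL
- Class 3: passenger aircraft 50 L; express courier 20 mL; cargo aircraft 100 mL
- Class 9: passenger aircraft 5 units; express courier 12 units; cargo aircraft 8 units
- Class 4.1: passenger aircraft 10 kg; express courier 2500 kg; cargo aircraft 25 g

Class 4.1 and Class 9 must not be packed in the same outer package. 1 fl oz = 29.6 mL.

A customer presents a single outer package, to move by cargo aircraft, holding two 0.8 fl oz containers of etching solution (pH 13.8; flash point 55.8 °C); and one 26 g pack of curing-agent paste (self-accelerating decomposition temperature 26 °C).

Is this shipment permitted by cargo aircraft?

pH 13.8 meets the Class 8 criterion (Corrosive), so the etching solution is Class 8.
With self-accelerating decomposition temperature 26 °C (< 75 °C), the curing-agent paste falls in Class 4.1.
Class 8 quantity: two 0.8 fl oz containers = 47.36 mL.
That is within the Class 8 cargo aircraft limit of 50 mL.
Class 4.1 quantity: 26 g.
26 g > 25 g (cargo aircraft limit, Class 4.1) — over the limit.
The segregation rule (Class 4.1 with Class 9) does not apply to Class 8 with Class 4.1.

No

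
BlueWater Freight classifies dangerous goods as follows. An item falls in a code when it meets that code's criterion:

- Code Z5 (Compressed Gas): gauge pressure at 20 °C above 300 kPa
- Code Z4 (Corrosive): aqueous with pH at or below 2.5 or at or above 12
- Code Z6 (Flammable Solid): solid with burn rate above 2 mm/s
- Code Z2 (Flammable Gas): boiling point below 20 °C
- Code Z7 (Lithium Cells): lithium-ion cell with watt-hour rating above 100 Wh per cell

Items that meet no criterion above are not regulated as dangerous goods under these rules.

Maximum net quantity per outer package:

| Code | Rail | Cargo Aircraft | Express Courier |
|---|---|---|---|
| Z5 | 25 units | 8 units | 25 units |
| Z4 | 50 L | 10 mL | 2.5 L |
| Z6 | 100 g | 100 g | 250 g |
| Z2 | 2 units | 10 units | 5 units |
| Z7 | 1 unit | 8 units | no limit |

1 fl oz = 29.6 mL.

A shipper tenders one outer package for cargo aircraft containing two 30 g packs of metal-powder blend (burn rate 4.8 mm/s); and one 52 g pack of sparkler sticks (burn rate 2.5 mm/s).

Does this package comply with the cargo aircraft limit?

The metal-powder blend has burn rate 4.8 mm/s, which is > 2 mm/s, so it is Code Z6 (Flammable Solid).
Burn rate 2.5 mm/s meets the Code Z6 criterion (Flammable Solid), so the sparkler sticks are Code Z6.
Total Code Z6: (two 30 g packs = 60 g) + 52 g = 112 g.
112 g exceeds the cargo aircraft limit of 100 g for Code Z6.

No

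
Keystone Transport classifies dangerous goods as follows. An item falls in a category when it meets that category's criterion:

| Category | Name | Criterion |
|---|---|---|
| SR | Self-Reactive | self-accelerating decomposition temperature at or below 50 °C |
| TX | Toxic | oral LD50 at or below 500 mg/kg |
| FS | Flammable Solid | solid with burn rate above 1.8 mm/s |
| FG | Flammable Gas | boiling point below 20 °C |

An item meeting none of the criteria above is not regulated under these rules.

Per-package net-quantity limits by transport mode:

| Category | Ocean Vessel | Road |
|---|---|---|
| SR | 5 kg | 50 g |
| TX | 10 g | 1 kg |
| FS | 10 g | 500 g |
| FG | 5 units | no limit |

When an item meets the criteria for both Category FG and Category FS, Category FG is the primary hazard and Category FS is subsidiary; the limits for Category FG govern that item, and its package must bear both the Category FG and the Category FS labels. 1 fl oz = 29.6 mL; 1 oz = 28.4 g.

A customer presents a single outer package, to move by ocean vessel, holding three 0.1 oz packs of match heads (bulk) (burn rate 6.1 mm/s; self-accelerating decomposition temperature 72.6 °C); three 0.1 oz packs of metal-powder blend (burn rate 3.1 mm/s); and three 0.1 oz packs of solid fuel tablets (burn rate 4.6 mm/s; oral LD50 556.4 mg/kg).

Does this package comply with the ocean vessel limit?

The match heads (bulk) have burn rate 6.1 mm/s, which is > 1.8 mm/s, so they are Category FS (Flammable Solid).
Metal-powder blend: burn rate 3.1 mm/s > 1.8 mm/s → Category FS (Flammable Solid).
With burn rate 4.6 mm/s (> 1.8 mm/s), the solid fuel tablets fall in Category FS.
Total Category FS: (three 0.1 oz packs = 8.52 g) + (three 0.1 oz packs = 8.52 g) + (three 0.1 oz packs = 8.52 g) = 25.56 g.
25.56 g exceeds the ocean vessel limit of 10 g for Category FS.

No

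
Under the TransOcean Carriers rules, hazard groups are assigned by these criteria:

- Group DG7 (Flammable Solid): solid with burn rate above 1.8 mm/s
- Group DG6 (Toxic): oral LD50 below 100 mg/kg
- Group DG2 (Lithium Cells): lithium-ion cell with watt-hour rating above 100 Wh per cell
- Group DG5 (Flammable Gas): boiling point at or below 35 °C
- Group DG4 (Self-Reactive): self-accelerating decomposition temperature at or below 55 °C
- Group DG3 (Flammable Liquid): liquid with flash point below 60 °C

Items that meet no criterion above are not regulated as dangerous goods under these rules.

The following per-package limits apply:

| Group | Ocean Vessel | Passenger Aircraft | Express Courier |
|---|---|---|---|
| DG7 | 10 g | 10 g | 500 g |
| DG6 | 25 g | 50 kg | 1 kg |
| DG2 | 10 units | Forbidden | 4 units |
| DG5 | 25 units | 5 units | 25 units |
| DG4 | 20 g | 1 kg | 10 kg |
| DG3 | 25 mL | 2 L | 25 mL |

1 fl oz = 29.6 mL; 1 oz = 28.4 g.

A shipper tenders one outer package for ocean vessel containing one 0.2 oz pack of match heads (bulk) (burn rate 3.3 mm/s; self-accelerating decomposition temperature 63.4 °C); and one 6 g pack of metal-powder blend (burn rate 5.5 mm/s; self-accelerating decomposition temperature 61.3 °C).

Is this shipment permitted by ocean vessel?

No

The match heads (bulk) have burn rate 3.3 mm/s, which is > 1.8 mm/s, so they are Group DG7 (Flammable Solid).
The metal-powder blend has burn rate 5.5 mm/s, which is > 1.8 mm/s, so it is Group DG7 (Flammable Solid).
Total Group DG7: (one 0.2 oz pack = 5.68 g) + 6 g = 11.68 g.
That exceeds the Group DG7 ocean vessel limit of 10 g.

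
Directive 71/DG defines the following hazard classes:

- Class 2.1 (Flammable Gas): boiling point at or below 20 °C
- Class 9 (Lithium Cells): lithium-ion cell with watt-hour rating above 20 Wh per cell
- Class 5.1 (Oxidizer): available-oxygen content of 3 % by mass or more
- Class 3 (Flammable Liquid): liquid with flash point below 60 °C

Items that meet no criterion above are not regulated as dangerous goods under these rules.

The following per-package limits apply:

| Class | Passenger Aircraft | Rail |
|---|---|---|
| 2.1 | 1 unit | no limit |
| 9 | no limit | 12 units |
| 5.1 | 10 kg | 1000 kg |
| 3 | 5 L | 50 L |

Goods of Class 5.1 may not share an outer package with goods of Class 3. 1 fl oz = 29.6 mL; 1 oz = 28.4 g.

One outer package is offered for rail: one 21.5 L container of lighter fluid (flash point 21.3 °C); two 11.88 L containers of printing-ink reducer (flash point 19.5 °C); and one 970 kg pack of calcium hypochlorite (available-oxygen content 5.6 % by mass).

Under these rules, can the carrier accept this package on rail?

No

With flash point 21.3 °C (< 60 °C), the lighter fluid falls in Class 3.
With flash point 19.5 °C (< 60 °C), the printing-ink reducer falls in Class 3.
Calcium hypochlorite: available-oxygen content 5.6 % by mass ≥ 3 % by mass → Class 5.1 (Oxidizer).
Class 5.1 quantity: 970 kg.
That is within the Class 5.1 rail limit of 1000 kg.
Total Class 3: 21.5 L + (two 11.88 L containers = 23.76 L) = 45.26 L.
That is within the Class 3 rail limit of 50 L.
Class 5.1 and Class 3 may not share an outer package.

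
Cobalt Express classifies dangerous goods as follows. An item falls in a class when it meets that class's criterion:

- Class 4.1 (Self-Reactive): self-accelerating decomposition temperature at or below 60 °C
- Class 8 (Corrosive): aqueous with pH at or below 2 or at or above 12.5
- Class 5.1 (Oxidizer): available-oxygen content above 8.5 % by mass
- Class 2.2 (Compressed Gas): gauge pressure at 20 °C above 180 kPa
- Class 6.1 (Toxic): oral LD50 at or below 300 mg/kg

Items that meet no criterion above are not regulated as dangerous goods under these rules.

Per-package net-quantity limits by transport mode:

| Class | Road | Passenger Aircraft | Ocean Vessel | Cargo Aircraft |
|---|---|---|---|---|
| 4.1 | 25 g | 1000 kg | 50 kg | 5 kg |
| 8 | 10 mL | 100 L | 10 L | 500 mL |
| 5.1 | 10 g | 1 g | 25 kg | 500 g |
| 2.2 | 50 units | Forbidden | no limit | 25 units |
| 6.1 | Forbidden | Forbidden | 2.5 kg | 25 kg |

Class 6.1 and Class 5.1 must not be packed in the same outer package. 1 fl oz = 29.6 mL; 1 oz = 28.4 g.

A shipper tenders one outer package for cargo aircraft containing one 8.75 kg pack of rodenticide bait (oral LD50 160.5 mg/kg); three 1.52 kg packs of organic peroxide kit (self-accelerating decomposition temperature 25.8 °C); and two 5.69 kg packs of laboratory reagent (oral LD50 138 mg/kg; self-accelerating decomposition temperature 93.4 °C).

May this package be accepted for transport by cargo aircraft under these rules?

Rodenticide bait: oral LD50 160.5 mg/kg ≤ 300 mg/kg → Class 6.1 (Toxic).
With self-accelerating decomposition temperature 25.8 °C (≤ 60 °C), the organic peroxide kit falls in Class 4.1.
The laboratory reagent has oral LD50 138 mg/kg, which is ≤ 300 mg/kg, so it is Class 6.1 (Toxic).
Total Class 6.1: 8.75 kg + (two 5.69 kg packs = 11.38 kg) = 20.13 kg.
That is within the Class 6.1 cargo aircraft limit of 25 kg.
Class 4.1 quantity: three 1.52 kg packs = 4.56 kg.
4.56 kg ≤ 5 kg (cargo aircraft limit, Class 4.1) — within limit.
The segregation rule (Class 6.1 with Class 5.1) does not apply to Class 6.1 with Class 4.1.
Every hazard class is within its cargo aircraft limit and no segregation rule is violated.

Yes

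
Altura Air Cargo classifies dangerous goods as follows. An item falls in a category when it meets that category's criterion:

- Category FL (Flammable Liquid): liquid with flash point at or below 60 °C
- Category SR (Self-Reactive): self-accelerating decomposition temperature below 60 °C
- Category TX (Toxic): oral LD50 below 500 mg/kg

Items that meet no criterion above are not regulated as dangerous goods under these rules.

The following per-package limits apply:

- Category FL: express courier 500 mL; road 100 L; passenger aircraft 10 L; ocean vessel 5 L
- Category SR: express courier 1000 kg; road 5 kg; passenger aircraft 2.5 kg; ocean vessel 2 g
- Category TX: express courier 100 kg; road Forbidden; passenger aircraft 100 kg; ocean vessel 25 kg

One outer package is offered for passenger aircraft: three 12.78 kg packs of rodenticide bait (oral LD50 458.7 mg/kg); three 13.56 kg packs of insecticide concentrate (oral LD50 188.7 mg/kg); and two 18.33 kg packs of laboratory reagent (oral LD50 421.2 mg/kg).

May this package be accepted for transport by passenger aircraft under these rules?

With oral LD50 458.7 mg/kg (< 500 mg/kg), the rodenticide bait falls in Category TX.
The insecticide concentrate has oral LD50 188.7 mg/kg, which is < 500 mg/kg, so it is Category TX (Toxic).
Oral LD50 421.2 mg/kg meets the Category TX criterion (Toxic), so the laboratory reagent is Category TX.
Total Category TX: (three 12.78 kg packs = 38.34 kg) + (three 13.56 kg packs = 40.68 kg) + (two 18.33 kg packs = 36.66 kg) = 115.68 kg.
115.68 kg exceeds the passenger aircraft limit of 100 kg for Category TX.

No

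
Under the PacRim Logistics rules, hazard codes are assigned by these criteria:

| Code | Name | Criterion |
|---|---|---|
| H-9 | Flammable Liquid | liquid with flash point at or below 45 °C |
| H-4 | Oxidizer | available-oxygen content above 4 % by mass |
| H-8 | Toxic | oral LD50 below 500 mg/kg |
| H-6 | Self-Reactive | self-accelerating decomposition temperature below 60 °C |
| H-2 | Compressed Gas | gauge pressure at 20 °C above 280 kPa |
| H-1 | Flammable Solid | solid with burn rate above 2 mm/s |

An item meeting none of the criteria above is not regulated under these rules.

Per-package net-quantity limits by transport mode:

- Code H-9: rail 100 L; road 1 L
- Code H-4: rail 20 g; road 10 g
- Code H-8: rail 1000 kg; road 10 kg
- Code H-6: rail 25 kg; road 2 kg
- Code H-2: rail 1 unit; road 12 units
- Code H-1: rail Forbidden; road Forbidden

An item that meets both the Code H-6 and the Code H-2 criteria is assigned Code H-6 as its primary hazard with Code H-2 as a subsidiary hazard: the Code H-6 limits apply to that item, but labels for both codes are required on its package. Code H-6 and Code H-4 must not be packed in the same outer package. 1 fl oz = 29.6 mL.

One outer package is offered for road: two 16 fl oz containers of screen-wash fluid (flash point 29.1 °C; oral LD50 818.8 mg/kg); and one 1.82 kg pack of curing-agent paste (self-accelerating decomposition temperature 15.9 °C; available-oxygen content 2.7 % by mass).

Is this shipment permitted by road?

Yes

Screen-wash fluid: flash point 29.1 °C ≤ 45 °C → Code H-9 (Flammable Liquid).
With self-accelerating decomposition temperature 15.9 °C (< 60 °C), the curing-agent paste falls in Code H-6.
Code H-6 quantity: 1.82 kg.
1.82 kg is within the road limit of 2 kg for Code H-6.
Code H-9 quantity: two 16 fl oz containers = 947.2 mL.
947.2 mL ≤ 1 L (road limit, Code H-9) — within limit.
The segregation rule (Code H-6 with Code H-4) does not apply to Code H-6 with Code H-9.
Every hazard code is within its road limit and no segregation rule is violated.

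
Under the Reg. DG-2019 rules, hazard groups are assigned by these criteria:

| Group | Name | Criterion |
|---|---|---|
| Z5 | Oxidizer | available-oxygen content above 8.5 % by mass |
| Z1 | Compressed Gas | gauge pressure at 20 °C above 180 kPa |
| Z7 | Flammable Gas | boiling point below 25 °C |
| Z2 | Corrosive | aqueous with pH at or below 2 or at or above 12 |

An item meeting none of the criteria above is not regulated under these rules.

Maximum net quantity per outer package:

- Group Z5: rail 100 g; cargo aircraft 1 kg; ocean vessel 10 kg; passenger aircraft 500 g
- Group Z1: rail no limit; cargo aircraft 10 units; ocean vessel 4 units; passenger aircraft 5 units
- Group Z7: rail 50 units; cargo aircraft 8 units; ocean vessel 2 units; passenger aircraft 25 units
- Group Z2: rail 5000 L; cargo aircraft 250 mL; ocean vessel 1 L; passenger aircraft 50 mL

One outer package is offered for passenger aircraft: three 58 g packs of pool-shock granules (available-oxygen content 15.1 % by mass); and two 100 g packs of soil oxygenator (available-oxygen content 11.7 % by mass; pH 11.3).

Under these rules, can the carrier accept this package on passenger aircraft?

The pool-shock granules have available-oxygen content 15.1 % by mass, which is > 8.5 % by mass, so they are Group Z5 (Oxidizer).
The soil oxygenator has available-oxygen content 11.7 % by mass, which is > 8.5 % by mass, so it is Group Z5 (Oxidizer).
Total Group Z5: (three 58 g packs = 174 g) + (two 100 g packs = 200 g) = 374 g.
374 g ≤ 500 g (passenger aircraft limit, Group Z5) — within limit.

Yes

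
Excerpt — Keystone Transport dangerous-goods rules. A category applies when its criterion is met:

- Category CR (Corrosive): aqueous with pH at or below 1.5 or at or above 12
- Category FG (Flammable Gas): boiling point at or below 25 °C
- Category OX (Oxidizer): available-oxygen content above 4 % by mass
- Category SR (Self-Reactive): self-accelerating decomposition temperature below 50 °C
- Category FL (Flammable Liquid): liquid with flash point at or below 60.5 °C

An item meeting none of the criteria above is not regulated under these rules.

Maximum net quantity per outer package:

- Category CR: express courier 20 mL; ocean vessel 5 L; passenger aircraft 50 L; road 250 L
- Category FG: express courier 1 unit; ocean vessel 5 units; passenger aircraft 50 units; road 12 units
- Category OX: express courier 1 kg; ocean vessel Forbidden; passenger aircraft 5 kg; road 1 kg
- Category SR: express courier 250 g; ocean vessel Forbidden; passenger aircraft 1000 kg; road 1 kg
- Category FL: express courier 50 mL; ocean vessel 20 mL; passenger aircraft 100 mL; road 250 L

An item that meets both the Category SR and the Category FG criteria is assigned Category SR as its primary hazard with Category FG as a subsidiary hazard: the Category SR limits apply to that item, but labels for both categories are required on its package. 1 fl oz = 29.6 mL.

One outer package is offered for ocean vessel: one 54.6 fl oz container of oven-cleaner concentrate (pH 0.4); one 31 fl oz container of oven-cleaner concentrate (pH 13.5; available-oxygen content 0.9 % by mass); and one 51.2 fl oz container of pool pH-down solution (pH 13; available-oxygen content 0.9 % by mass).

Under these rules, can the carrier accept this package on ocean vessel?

The oven-cleaner concentrate has pH 0.4, which is ≤ 1.5, so it is Category CR (Corrosive).
With pH 13.5 (≥ 12), the oven-cleaner concentrate falls in Category CR.
Pool pH-down solution: pH 13 ≥ 12 → Category CR (Corrosive).
Category CR net quantity: (one 54.6 fl oz container = 1616.16 mL) + (one 31 fl oz container = 917.6 mL) + (one 51.2 fl oz container = 1515.52 mL) = 4049.28 mL.
That is within the Category CR ocean vessel limit of 5 L.

Yes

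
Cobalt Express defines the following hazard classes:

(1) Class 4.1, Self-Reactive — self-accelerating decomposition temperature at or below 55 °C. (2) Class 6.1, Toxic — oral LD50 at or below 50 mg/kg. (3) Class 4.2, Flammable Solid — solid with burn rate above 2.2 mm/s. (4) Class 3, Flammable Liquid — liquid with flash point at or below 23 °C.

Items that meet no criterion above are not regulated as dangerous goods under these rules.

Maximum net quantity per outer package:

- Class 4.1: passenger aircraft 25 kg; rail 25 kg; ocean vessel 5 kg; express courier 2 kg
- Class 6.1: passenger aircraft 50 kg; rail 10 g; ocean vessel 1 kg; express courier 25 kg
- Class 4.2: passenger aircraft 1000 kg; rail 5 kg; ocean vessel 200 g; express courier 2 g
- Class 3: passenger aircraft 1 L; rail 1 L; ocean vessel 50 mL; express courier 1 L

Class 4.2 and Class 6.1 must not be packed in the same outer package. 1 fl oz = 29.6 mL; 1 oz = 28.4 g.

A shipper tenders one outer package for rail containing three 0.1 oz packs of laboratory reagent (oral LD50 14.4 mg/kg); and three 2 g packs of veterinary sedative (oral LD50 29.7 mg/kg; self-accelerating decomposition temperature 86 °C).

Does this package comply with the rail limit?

Laboratory reagent: oral LD50 14.4 mg/kg ≤ 50 mg/kg → Class 6.1 (Toxic).
With oral LD50 29.7 mg/kg (≤ 50 mg/kg), the veterinary sedative falls in Class 6.1.
Total Class 6.1: (three 0.1 oz packs = 8.52 g) + (three 2 g packs = 6 g) = 14.52 g.
14.52 g > 10 g (rail limit, Class 6.1) — over the limit.

No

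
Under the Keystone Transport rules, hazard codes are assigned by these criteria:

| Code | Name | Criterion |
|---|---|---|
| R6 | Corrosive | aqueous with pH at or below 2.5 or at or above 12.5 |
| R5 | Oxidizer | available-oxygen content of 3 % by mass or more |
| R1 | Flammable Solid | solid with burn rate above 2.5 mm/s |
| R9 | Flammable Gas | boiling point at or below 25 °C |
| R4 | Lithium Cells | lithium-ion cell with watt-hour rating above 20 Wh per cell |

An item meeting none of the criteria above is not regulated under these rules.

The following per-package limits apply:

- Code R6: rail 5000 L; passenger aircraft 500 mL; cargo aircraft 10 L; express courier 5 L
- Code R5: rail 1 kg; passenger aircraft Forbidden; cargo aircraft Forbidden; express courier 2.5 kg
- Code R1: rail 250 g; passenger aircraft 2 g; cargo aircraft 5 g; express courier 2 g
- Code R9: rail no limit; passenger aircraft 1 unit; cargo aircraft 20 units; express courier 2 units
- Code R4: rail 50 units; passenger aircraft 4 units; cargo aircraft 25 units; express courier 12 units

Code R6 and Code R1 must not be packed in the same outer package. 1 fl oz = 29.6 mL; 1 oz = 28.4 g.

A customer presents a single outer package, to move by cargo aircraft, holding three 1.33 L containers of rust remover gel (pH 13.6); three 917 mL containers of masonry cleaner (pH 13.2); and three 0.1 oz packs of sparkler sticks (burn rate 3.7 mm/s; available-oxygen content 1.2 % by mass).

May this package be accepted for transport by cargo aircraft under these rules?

pH 13.6 meets the Code R6 criterion (Corrosive), so the rust remover gel is Code R6.
With pH 13.2 (≥ 12.5), the masonry cleaner falls in Code R6.
With burn rate 3.7 mm/s (> 2.5 mm/s), the sparkler sticks fall in Code R1.
Code R6 net quantity: (three 1.33 L containers = 3.99 L) + (three 917 mL containers = 2.751 L) = 6.741 L.
6.741 L ≤ 10 L (cargo aircraft limit, Code R6) — within limit.
Code R1 quantity: three 0.1 oz packs = 8.52 g.
8.52 g > 5 g (cargo aircraft limit, Code R1) — over the limit.
Code R6 and Code R1 may not share an outer package.

No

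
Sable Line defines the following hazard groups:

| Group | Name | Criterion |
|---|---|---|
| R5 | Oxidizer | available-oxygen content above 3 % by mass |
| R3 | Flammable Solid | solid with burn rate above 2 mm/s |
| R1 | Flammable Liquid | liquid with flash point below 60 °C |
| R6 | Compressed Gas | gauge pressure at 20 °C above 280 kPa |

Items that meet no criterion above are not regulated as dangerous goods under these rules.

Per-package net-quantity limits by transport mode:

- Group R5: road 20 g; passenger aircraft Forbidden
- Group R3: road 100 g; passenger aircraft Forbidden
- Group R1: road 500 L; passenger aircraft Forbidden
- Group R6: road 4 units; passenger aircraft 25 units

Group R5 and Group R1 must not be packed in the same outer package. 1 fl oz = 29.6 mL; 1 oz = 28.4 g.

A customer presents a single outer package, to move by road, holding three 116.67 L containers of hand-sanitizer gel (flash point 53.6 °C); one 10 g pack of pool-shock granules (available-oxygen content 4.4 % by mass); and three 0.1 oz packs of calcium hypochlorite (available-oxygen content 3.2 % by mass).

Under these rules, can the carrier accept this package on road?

No

The hand-sanitizer gel has flash point 53.6 °C, which is < 60 °C, so it is Group R1 (Flammable Liquid).
The pool-shock granules have available-oxygen content 4.4 % by mass, which is > 3 % by mass, so they are Group R5 (Oxidizer).
Available-oxygen content 3.2 % by mass meets the Group R5 criterion (Oxidizer), so the calcium hypochlorite is Group R5.
Group R5 net quantity: 10 g + (three 0.1 oz packs = 8.52 g) = 18.52 g.
18.52 g is within the road limit of 20 g for Group R5.
Group R1 quantity: three 116.67 L containers = 350.01 L.
350.01 L is within the road limit of 500 L for Group R1.
Group R5 and Group R1 may not share an outer package.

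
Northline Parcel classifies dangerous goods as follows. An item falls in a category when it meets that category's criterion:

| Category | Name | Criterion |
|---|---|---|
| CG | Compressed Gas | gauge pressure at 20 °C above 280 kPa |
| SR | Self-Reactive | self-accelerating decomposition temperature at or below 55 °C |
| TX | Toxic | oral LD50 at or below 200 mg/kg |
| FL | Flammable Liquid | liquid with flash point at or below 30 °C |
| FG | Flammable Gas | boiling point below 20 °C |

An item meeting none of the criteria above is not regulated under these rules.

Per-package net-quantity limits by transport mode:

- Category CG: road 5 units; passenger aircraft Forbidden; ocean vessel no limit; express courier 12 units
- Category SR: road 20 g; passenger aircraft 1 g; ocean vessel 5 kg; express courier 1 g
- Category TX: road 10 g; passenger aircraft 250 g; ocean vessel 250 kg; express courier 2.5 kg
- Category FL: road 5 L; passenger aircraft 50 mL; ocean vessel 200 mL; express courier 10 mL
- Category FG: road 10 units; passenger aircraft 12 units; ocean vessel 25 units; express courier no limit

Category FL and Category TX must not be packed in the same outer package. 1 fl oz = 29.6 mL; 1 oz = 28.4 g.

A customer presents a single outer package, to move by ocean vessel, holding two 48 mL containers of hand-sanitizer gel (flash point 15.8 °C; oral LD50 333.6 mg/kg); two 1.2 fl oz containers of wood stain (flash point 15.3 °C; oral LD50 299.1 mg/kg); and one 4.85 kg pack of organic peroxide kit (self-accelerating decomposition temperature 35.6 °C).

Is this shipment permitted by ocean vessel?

Yes

Flash point 15.8 °C meets the Category FL criterion (Flammable Liquid), so the hand-sanitizer gel is Category FL.
The wood stain has flash point 15.3 °C, which is ≤ 30 °C, so it is Category FL (Flammable Liquid).
With self-accelerating decomposition temperature 35.6 °C (≤ 55 °C), the organic peroxide kit falls in Category SR.
Total Category FL: (two 48 mL containers = 96 mL) + (two 1.2 fl oz containers = 71.04 mL) = 167.04 mL.
That is within the Category FL ocean vessel limit of 200 mL.
Category SR quantity: 4.85 kg.
4.85 kg is within the ocean vessel limit of 5 kg for Category SR.
The segregation rule (Category FL with Category TX) does not apply to Category FL with Category SR.
Every hazard category is within its ocean vessel limit and no segregation rule is violated.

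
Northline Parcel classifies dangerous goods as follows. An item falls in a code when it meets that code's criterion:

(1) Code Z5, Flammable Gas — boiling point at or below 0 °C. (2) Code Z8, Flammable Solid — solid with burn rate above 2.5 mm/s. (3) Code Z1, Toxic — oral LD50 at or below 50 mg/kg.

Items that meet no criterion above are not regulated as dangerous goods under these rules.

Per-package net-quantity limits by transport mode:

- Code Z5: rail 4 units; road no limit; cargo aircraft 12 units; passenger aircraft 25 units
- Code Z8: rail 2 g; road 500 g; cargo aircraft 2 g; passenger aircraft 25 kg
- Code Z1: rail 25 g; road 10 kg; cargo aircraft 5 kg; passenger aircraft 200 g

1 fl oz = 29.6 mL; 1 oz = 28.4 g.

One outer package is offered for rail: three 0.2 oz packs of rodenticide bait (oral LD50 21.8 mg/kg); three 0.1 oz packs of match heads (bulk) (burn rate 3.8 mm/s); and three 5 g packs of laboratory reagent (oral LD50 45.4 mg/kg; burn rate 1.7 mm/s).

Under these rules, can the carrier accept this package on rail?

Oral LD50 21.8 mg/kg meets the Code Z1 criterion (Toxic), so the rodenticide bait is Code Z1.
The match heads (bulk) have burn rate 3.8 mm/s, which is > 2.5 mm/s, so they are Code Z8 (Flammable Solid).
Oral LD50 45.4 mg/kg meets the Code Z1 criterion (Toxic), so the laboratory reagent is Code Z1.
Total Code Z1: (three 0.2 oz packs = 17.04 g) + (three 5 g packs = 15 g) = 32.04 g.
32.04 g > 25 g (rail limit, Code Z1) — over the limit.
Code Z8 quantity: three 0.1 oz packs = 8.52 g.
That exceeds the Code Z8 rail limit of 2 g.

No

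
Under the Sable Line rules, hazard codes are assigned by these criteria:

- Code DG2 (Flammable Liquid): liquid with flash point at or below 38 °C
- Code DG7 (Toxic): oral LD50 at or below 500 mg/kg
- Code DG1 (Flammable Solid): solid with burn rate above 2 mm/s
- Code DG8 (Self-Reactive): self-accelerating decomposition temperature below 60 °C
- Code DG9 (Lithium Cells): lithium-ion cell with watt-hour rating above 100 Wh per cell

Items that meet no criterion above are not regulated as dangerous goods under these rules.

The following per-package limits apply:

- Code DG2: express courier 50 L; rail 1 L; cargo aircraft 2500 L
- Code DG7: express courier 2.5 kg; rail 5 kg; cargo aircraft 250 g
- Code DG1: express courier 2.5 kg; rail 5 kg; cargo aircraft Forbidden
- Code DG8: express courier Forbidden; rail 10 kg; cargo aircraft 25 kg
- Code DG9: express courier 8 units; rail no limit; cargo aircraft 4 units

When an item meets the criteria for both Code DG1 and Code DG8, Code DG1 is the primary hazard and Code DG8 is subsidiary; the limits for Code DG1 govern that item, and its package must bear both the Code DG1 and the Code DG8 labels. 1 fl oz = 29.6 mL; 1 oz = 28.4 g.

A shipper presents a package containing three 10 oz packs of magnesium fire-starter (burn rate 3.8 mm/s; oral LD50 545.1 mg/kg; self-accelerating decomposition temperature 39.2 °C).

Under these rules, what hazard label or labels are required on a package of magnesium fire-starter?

Burn rate 3.8 mm/s meets the Code DG1 criterion (Flammable Solid), so the magnesium fire-starter is Code DG1.
Self-accelerating decomposition temperature 39.2 °C meets the Code DG8 criterion (Self-Reactive), so the magnesium fire-starter is Code DG8.
By the precedence rule Code DG1 is primary and Code DG8 is subsidiary, and that rule requires both labels on the package.

Code DG1 and DG8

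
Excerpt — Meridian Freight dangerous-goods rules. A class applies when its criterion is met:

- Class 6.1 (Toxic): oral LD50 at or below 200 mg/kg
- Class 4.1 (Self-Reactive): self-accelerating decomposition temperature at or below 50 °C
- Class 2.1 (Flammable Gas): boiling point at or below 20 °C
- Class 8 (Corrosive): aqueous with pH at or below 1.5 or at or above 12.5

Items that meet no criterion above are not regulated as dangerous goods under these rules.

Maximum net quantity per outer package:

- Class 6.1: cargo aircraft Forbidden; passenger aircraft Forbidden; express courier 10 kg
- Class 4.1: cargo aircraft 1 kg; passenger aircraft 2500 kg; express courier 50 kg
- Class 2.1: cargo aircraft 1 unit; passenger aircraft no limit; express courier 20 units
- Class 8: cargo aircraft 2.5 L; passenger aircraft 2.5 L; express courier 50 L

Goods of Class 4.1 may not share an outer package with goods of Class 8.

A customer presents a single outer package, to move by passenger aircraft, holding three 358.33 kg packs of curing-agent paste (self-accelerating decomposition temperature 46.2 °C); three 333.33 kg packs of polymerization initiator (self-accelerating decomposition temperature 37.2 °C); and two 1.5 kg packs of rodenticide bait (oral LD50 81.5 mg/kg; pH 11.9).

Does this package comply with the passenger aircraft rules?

Curing-agent paste: self-accelerating decomposition temperature 46.2 °C ≤ 50 °C → Class 4.1 (Self-Reactive).
Self-accelerating decomposition temperature 37.2 °C meets the Class 4.1 criterion (Self-Reactive), so the polymerization initiator is Class 4.1.
The rodenticide bait has oral LD50 81.5 mg/kg, which is ≤ 200 mg/kg, so it is Class 6.1 (Toxic).
Class 6.1 quantity: two 1.5 kg packs = 3 kg.
By passenger aircraft, Class 6.1 is Forbidden regardless of quantity.
Class 4.1 net quantity: (three 358.33 kg packs = 1074.99 kg) + (three 333.33 kg packs = 999.99 kg) = 2074.98 kg.
2074.98 kg is within the passenger aircraft limit of 2500 kg for Class 4.1.
The segregation rule (Class 4.1 with Class 8) does not apply to Class 6.1 with Class 4.1.

No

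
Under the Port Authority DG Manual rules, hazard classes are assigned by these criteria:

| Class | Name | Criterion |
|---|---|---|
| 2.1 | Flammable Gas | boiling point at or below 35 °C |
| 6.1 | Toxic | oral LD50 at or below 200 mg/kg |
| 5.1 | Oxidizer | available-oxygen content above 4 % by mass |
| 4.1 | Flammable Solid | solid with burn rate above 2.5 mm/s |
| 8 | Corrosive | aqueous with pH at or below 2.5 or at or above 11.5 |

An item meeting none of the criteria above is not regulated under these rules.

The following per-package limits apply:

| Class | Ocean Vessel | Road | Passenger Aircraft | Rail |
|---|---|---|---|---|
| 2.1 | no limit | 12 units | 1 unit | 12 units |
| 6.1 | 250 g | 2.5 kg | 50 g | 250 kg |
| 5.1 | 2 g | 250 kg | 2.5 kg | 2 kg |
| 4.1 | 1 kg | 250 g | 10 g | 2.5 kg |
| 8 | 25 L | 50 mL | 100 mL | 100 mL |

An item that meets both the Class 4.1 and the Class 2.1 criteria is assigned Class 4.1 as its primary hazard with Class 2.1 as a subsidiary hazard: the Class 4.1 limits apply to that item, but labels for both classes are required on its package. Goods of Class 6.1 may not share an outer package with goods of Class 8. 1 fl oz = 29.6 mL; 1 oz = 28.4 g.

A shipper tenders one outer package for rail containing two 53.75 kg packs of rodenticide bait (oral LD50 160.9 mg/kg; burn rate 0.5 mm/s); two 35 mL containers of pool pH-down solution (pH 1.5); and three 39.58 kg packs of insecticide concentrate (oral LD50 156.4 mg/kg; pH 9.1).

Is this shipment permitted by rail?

No

Oral LD50 160.9 mg/kg meets the Class 6.1 criterion (Toxic), so the rodenticide bait is Class 6.1.
With pH 1.5 (≤ 2.5), the pool pH-down solution falls in Class 8.
Oral LD50 156.4 mg/kg meets the Class 6.1 criterion (Toxic), so the insecticide concentrate is Class 6.1.
Class 6.1 net quantity: (two 53.75 kg packs = 107.5 kg) + (three 39.58 kg packs = 118.74 kg) = 226.24 kg.
226.24 kg ≤ 250 kg (rail limit, Class 6.1) — within limit.
Class 8 quantity: two 35 mL containers = 70 mL.
That is within the Class 8 rail limit of 100 mL.
Class 6.1 and Class 8 may not share an outer package.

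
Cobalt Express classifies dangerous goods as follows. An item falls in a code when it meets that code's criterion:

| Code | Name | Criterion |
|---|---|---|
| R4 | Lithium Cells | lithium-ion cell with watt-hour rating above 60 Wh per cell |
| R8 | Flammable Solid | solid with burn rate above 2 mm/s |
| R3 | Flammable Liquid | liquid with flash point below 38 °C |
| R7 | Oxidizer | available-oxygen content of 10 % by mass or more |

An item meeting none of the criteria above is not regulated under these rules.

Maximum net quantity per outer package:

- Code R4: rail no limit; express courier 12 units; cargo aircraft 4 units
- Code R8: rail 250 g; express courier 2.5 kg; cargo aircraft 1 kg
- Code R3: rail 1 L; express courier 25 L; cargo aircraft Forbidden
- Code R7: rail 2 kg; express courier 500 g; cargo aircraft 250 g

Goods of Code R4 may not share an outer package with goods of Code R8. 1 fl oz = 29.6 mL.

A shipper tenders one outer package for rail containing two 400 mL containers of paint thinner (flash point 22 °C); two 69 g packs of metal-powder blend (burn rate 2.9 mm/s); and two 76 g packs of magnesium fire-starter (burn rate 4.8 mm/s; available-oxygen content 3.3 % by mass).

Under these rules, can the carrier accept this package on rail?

The paint thinner has flash point 22 °C, which is < 38 °C, so it is Code R3 (Flammable Liquid).
Burn rate 2.9 mm/s meets the Code R8 criterion (Flammable Solid), so the metal-powder blend is Code R8.
With burn rate 4.8 mm/s (> 2 mm/s), the magnesium fire-starter falls in Code R8.
Code R8 net quantity: (two 69 g packs = 138 g) + (two 76 g packs = 152 g) = 290 g.
290 g > 250 g (rail limit, Code R8) — over the limit.
Code R3 quantity: two 400 mL containers = 800 mL.
800 mL ≤ 1 L (rail limit, Code R3) — within limit.
The segregation rule (Code R4 with Code R8) does not apply to Code R8 with Code R3.

No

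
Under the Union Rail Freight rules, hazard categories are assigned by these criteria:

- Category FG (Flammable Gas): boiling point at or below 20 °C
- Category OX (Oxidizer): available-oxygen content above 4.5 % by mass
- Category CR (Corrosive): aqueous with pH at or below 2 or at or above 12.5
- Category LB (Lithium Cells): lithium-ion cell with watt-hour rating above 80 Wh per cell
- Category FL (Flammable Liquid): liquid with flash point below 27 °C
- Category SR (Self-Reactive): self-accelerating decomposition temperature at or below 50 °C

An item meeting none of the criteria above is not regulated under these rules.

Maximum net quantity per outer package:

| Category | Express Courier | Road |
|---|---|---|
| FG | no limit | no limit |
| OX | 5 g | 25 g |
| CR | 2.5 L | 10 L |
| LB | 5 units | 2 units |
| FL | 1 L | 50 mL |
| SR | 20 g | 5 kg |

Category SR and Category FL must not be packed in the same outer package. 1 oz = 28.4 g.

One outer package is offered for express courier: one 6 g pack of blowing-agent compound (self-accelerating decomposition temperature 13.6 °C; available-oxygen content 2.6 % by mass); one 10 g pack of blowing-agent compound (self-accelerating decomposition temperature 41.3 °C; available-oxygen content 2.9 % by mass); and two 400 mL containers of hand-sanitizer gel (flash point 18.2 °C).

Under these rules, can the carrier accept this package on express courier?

With self-accelerating decomposition temperature 13.6 °C (≤ 50 °C), the blowing-agent compound falls in Category SR.
The blowing-agent compound has self-accelerating decomposition temperature 41.3 °C, which is ≤ 50 °C, so it is Category SR (Self-Reactive).
Hand-sanitizer gel: flash point 18.2 °C < 27 °C → Category FL (Flammable Liquid).
Category SR net quantity: 6 g + 10 g = 16 g.
16 g is within the express courier limit of 20 g for Category SR.
Category FL quantity: two 400 mL containers = 800 mL.
800 mL ≤ 1 L (express courier limit, Category FL) — within limit.
Category SR and Category FL may not share an outer package.

No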